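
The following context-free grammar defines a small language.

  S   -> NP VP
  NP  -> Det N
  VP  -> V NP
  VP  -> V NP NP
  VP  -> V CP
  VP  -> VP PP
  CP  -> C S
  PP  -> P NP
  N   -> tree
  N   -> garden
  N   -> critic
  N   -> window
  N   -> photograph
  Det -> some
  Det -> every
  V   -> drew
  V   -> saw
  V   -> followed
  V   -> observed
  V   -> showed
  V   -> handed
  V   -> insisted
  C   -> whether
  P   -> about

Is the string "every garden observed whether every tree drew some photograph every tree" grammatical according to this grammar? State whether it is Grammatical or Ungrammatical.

[S [NP [Det every] [N garden]] [VP [V observed] [CP [C whether] [S [NP [Det every] [N tree]] [VP [V drew] [NP [Det some] [N photograph]] [NP [Det every] [N tree]]]]]]]
Each bracket corresponds to one application of a listed rule, so the string is derivable from S.

Grammatical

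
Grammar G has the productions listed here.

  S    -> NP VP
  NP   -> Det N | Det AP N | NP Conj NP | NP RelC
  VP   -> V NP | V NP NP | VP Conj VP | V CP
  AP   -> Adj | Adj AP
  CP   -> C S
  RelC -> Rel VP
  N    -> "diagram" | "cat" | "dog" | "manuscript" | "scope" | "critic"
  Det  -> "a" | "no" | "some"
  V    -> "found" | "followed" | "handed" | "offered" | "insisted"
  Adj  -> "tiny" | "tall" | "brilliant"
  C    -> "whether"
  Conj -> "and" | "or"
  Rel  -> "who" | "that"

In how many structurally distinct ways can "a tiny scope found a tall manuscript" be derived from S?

1

[S [NP [Det a] [AP [Adj tiny]] [N scope]] [VP [V found] [NP [Det a] [AP [Adj tall]] [N manuscript]]]]
No rule offers an alternative attachment or grouping for any span, so this is the only derivation.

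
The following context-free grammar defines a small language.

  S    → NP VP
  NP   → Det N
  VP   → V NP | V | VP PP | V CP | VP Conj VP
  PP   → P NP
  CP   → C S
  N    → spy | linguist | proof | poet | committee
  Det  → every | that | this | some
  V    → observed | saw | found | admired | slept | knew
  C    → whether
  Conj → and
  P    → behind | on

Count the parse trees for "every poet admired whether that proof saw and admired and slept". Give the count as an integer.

5

Two of the 5 distinct bracketings:
[S [NP [Det every] [N poet]] [VP [V admired] [CP [C whether] [S [NP [Det that] [N proof]] [VP [VP [V saw]] [Conj and] [VP [VP [V admired]] [Conj and] [VP [V slept]]]]]]]]
[S [NP [Det every] [N poet]] [VP [V admired] [CP [C whether] [S [NP [Det that] [N proof]] [VP [VP [VP [V saw]] [Conj and] [VP [V admired]]] [Conj and] [VP [V slept]]]]]]]
The trees differ in how a recursive rule is bracketed over the same span.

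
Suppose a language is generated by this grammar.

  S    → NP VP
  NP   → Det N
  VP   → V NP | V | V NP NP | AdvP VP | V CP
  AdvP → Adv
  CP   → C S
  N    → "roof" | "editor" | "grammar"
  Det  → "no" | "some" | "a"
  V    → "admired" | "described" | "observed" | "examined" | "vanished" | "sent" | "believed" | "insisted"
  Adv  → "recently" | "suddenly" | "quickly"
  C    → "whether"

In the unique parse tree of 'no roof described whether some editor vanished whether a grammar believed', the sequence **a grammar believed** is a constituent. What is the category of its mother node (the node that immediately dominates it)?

CP

[S [NP [Det no] [N roof]] [VP [V described] [CP [C whether] [S [NP [Det some] [N editor]] [VP [V vanished] [CP [C whether] [S [NP [Det a] [N grammar]] [VP [V believed]]]]]]]]]
The span 'a grammar believed' is the S node built by S → NP VP.
Its mother is the CP built by CP → C S.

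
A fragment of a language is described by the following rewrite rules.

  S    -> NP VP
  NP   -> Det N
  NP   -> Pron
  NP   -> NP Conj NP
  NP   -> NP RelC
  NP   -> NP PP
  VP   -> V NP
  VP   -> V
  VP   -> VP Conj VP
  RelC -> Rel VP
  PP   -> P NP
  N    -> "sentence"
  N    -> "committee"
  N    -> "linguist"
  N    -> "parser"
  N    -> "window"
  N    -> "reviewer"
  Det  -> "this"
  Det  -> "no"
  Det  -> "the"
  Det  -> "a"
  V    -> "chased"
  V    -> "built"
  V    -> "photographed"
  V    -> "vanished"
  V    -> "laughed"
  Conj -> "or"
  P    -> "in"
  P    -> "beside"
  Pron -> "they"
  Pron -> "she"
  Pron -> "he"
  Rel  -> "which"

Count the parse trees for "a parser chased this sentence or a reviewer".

[S [NP [Det a] [N parser]] [VP [V chased] [NP [NP [Det this] [N sentence]] [Conj or] [NP [Det a] [N reviewer]]]]]
No rule offers an alternative attachment or grouping for any span, so this is the only derivation.

1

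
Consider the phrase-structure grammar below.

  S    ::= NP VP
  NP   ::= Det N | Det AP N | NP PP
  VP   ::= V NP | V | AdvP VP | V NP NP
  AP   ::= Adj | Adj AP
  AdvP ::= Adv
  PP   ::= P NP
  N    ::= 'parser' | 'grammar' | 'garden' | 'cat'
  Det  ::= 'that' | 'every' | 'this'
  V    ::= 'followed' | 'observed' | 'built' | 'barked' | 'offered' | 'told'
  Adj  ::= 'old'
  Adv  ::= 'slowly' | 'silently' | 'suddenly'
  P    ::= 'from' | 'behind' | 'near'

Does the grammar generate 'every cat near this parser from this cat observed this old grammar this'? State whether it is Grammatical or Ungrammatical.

For S → NP VP, every NP-prefix leaves a non-VP remainder: after 'every cat' the remainder is not a VP; after 'every cat near this parser' the remainder is not a VP; after 'every cat near this parser from this cat' the remainder is not a VP.

Ungrammatical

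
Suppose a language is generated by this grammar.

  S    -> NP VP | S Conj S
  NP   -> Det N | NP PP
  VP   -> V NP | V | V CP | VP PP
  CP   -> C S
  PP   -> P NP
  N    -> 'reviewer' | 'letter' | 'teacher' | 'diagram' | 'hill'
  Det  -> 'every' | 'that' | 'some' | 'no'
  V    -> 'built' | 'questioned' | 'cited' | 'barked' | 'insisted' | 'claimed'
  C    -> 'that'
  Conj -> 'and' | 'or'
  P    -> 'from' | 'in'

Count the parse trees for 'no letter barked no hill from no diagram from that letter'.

5

Two of the 5 distinct bracketings:
[S [NP [Det no] [N letter]] [VP [V barked] [NP [NP [Det no] [N hill]] [PP [P from] [NP [NP [Det no] [N diagram]] [PP [P from] [NP [Det that] [N letter]]]]]]]]
[S [NP [Det no] [N letter]] [VP [V barked] [NP [NP [NP [Det no] [N hill]] [PP [P from] [NP [Det no] [N diagram]]]] [PP [P from] [NP [Det that] [N letter]]]]]]
The trees differ in how a recursive rule is bracketed over the same span.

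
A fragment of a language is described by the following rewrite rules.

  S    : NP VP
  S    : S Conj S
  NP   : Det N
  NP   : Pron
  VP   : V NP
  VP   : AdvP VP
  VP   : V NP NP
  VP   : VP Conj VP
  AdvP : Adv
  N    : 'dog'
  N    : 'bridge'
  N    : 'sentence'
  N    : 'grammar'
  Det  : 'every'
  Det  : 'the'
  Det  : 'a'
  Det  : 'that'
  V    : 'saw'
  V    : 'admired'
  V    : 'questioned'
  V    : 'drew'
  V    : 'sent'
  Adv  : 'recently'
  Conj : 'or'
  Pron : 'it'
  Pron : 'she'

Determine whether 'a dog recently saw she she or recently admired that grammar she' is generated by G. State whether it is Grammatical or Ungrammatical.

[S [NP [Det a] [N dog]] [VP [AdvP [Adv recently]] [VP [VP [V saw] [NP [Pron she]] [NP [Pron she]]] [Conj or] [VP [AdvP [Adv recently]] [VP [V admired] [NP [Det that] [N grammar]] [NP [Pron she]]]]]]]
The bracketing above is licensed at every node by one of the given productions, with S at the root.

Grammatical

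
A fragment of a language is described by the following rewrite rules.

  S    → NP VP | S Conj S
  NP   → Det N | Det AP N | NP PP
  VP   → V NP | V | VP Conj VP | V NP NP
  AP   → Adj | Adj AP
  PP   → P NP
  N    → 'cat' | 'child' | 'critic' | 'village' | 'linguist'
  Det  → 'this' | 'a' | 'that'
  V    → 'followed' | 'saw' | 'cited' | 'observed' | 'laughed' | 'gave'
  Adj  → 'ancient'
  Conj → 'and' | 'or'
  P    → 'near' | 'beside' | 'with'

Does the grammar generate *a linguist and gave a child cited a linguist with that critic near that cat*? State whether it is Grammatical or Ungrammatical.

For S → NP VP, the only prefix that parses as NP is 'a linguist', but the remainder 'and gave a child cited a linguist with that critic near that cat' is not a VP under these rules. The alternative S rule S → S Conj S likewise has no satisfying split.

Ungrammatical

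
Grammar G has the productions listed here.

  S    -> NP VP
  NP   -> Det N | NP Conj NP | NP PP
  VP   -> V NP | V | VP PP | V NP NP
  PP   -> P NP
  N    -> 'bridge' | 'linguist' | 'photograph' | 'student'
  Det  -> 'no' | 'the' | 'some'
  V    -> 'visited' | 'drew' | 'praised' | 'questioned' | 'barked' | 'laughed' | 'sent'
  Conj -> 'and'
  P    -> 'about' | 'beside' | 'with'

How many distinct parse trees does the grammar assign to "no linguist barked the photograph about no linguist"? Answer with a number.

The two bracketings:
[S [NP [Det no] [N linguist]] [VP [V barked] [NP [NP [Det the] [N photograph]] [PP [P about] [NP [Det no] [N linguist]]]]]]
[S [NP [Det no] [N linguist]] [VP [VP [V barked] [NP [Det the] [N photograph]]] [PP [P about] [NP [Det no] [N linguist]]]]]
The difference turns on whether NP → NP PP is used at the relevant span, versus an alternative expansion of NP.

2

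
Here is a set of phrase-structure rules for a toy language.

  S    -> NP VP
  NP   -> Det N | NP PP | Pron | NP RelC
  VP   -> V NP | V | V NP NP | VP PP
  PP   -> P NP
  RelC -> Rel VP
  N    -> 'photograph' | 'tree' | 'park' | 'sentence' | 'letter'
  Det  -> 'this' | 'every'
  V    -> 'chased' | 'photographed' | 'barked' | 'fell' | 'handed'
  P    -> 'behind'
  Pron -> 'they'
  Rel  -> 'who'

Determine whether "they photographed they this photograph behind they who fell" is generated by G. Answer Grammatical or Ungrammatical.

S
  NP
    Pron: they
  VP
    V: photographed
    NP
      Pron: they
    NP
      NP
        Det: this
        N: photograph
      PP
        P: behind
        NP
          NP
            Pron: they
          RelC
            Rel: who
            VP
              V: fell
Each bracket corresponds to one application of a listed rule, so the string is derivable from S.

Grammatical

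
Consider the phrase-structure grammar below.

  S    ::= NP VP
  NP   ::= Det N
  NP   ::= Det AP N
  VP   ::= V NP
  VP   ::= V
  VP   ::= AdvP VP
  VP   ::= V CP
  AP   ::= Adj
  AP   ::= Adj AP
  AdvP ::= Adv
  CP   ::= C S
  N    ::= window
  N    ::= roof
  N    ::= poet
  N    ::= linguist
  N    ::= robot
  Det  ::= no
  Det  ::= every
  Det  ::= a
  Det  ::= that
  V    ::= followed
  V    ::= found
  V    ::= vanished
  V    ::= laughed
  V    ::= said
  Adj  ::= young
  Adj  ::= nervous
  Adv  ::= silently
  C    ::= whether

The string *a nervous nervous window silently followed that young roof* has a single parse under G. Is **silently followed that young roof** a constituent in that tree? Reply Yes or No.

[S [NP [Det a] [AP [Adj nervous] [AP [Adj nervous]]] [N window]] [VP [AdvP [Adv silently]] [VP [V followed] [NP [Det that] [AP [Adj young]] [N roof]]]]]
The words 'silently followed that young roof' are exhaustively dominated by a single VP node (built by VP → AdvP VP), so they form a constituent.

Yes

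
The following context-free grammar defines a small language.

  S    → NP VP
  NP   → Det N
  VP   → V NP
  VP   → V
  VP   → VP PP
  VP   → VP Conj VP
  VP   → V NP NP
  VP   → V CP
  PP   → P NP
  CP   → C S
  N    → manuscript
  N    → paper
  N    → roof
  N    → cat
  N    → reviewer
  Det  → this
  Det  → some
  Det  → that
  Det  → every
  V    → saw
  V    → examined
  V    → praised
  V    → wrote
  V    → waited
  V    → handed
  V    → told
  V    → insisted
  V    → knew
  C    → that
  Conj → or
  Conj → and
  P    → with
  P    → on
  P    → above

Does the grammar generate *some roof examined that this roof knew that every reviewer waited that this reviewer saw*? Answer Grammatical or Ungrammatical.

Grammatical

S
  NP
    Det: some
    N: roof
  VP
    V: examined
    CP
      C: that
      S
        NP
          Det: this
          N: roof
        VP
          V: knew
          CP
            C: that
            S
              NP
                Det: every
                N: reviewer
              VP
                V: waited
                CP
                  C: that
                  S
                    NP
                      Det: this
                      N: reviewer
                    VP
                      V: saw
Every word is introduced by a lexical rule and the phrasal rules combine the resulting categories into a single S.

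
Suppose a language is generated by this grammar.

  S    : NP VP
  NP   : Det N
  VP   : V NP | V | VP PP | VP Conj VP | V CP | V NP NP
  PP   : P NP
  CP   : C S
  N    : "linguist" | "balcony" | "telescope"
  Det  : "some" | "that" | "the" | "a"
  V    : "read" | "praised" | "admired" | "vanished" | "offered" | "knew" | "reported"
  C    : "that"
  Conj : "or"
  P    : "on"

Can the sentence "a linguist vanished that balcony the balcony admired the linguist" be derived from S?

For S → NP VP, the only prefix that parses as NP is 'a linguist', but the remainder 'vanished that balcony the balcony admired the linguist' is not a VP under these rules.

Ungrammatical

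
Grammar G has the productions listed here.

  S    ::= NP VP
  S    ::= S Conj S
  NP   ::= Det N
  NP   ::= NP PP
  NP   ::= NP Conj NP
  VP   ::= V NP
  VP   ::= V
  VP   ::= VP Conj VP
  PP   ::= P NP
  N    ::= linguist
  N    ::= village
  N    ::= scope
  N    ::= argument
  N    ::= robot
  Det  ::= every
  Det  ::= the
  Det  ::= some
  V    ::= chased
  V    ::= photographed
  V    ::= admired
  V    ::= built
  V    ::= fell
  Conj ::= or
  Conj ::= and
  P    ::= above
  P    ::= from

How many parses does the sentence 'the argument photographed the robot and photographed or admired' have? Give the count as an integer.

2

The two bracketings:
[S [NP [Det the] [N argument]] [VP [VP [V photographed] [NP [Det the] [N robot]]] [Conj and] [VP [VP [V photographed]] [Conj or] [VP [V admired]]]]]
[S [NP [Det the] [N argument]] [VP [VP [VP [V photographed] [NP [Det the] [N robot]]] [Conj and] [VP [V photographed]]] [Conj or] [VP [V admired]]]]
The trees differ in how a recursive rule is bracketed over the same span.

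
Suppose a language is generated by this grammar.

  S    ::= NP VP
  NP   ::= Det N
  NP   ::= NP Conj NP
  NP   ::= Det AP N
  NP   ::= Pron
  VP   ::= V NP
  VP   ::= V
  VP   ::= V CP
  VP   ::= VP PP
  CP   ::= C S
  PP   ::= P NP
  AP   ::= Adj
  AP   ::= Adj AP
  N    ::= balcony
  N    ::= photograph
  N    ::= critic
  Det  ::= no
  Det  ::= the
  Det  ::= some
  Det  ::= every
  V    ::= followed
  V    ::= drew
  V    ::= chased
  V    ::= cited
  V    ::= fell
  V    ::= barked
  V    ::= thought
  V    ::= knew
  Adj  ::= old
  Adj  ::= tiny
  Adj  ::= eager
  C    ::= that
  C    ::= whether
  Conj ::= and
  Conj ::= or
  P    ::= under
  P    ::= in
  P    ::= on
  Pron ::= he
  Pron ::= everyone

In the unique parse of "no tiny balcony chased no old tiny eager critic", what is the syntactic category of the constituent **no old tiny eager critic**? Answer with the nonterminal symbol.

[S [NP [Det no] [AP [Adj tiny]] [N balcony]] [VP [V chased] [NP [Det no] [AP [Adj old] [AP [Adj tiny] [AP [Adj eager]]]] [N critic]]]]
The span 'no old tiny eager critic' is the NP node built by NP → Det AP N.

NP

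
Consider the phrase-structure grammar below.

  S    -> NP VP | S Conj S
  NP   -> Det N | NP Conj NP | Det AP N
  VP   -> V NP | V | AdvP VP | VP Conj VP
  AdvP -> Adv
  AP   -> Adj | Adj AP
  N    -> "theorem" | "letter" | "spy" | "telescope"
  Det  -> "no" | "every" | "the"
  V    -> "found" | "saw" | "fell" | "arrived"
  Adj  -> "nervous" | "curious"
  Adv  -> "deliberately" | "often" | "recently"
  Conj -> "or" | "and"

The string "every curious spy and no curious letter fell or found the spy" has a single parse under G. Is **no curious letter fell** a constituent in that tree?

[S [NP [NP [Det every] [AP [Adj curious]] [N spy]] [Conj and] [NP [Det no] [AP [Adj curious]] [N letter]]] [VP [VP [V fell]] [Conj or] [VP [V found] [NP [Det the] [N spy]]]]]
The smallest constituent containing 'no curious letter fell' is the S spanning 'every curious spy and no curious letter fell or found the spy'; no single node in the tree dominates exactly the given words.

No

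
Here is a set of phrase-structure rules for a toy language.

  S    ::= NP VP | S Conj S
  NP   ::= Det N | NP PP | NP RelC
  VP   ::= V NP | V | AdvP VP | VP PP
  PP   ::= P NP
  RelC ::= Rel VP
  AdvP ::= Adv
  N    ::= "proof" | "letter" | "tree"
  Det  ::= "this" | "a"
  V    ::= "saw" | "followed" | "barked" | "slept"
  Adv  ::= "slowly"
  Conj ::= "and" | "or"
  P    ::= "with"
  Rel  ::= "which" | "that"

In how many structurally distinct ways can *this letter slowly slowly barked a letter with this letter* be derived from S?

4

Two of the 4 distinct bracketings:
[S [NP [Det this] [N letter]] [VP [AdvP [Adv slowly]] [VP [AdvP [Adv slowly]] [VP [V barked] [NP [NP [Det a] [N letter]] [PP [P with] [NP [Det this] [N letter]]]]]]]]
[S [NP [Det this] [N letter]] [VP [AdvP [Adv slowly]] [VP [AdvP [Adv slowly]] [VP [VP [V barked] [NP [Det a] [N letter]]] [PP [P with] [NP [Det this] [N letter]]]]]]]
The difference turns on whether NP → NP PP is used at the relevant span, versus an alternative expansion of NP.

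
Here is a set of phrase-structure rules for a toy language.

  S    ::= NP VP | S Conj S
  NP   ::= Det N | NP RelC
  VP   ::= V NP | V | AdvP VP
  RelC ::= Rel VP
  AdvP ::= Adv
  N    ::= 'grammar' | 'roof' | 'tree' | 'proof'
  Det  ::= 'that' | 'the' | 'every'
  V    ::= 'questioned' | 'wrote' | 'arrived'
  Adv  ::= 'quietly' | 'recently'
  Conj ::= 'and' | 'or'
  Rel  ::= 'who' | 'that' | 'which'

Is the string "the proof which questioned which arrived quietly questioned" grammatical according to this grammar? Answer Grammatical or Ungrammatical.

Grammatical

[S [NP [NP [NP [Det the] [N proof]] [RelC [Rel which] [VP [V questioned]]]] [RelC [Rel which] [VP [V arrived]]]] [VP [AdvP [Adv quietly]] [VP [V questioned]]]]
Every word is introduced by a lexical rule and the phrasal rules combine the resulting categories into a single S.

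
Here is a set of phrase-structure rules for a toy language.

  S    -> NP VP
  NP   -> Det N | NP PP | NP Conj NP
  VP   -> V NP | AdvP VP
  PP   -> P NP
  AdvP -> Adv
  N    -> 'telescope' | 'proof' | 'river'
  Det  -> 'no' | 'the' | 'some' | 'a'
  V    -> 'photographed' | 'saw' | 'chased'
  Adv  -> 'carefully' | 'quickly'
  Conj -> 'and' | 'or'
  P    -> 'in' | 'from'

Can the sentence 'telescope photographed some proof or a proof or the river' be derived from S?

Ungrammatical

For S → NP VP, no prefix of the string parses as an NP.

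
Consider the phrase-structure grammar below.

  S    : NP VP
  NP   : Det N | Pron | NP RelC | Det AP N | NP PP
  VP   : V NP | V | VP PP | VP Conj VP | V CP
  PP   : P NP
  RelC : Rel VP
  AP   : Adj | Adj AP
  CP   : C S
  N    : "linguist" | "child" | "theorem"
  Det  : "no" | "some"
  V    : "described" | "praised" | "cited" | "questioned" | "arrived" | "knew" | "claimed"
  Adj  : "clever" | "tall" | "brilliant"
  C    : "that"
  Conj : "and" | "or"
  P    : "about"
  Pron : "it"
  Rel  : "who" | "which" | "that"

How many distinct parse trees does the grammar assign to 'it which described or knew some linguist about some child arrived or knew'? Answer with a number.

Two of the 4 distinct bracketings:
[S [NP [NP [Pron it]] [RelC [Rel which] [VP [VP [VP [V described]] [Conj or] [VP [V knew] [NP [Det some] [N linguist]]]] [PP [P about] [NP [Det some] [N child]]]]]] [VP [VP [V arrived]] [Conj or] [VP [V knew]]]]
[S [NP [NP [Pron it]] [RelC [Rel which] [VP [VP [V described]] [Conj or] [VP [V knew] [NP [NP [Det some] [N linguist]] [PP [P about] [NP [Det some] [N child]]]]]]]] [VP [VP [V arrived]] [Conj or] [VP [V knew]]]]
The difference turns on whether NP → NP PP is used at the relevant span, versus an alternative expansion of NP.

4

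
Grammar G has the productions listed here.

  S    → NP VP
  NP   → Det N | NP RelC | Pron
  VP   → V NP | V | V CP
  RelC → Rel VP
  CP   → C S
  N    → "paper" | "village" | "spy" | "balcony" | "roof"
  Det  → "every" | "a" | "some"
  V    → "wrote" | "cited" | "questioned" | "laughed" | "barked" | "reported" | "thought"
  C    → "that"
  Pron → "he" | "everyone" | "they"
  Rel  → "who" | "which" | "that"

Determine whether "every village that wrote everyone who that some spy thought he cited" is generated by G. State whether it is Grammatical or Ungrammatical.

A Rel word can never sit immediately before a C/Rel word in any string this grammar generates, so the substring 'who that' rules out a derivation.

Ungrammatical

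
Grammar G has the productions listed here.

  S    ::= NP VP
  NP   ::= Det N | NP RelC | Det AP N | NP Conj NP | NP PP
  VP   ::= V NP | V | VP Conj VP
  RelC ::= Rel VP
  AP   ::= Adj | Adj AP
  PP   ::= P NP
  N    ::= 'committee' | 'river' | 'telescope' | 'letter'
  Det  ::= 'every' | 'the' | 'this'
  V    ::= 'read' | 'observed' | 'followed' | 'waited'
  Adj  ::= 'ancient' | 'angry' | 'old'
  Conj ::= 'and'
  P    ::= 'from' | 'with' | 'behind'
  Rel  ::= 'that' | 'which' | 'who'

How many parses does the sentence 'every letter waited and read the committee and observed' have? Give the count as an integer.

2

The two bracketings:
[S [NP [Det every] [N letter]] [VP [VP [V waited]] [Conj and] [VP [VP [V read] [NP [Det the] [N committee]]] [Conj and] [VP [V observed]]]]]
[S [NP [Det every] [N letter]] [VP [VP [VP [V waited]] [Conj and] [VP [V read] [NP [Det the] [N committee]]]] [Conj and] [VP [V observed]]]]
The trees differ in how a recursive rule is bracketed over the same span.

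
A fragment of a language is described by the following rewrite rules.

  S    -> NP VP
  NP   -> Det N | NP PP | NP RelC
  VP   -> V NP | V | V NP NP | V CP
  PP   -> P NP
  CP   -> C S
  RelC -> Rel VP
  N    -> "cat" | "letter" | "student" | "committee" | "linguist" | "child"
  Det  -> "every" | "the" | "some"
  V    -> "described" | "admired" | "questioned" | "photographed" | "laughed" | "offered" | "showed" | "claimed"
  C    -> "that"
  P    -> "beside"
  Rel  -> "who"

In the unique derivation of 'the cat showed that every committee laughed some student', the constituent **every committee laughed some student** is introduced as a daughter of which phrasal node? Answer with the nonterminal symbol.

CP

S
  NP
    Det: the
    N: cat
  VP
    V: showed
    CP
      C: that
      S
        NP
          Det: every
          N: committee
        VP
          V: laughed
          NP
            Det: some
            N: student
The span 'every committee laughed some student' is the S node built by S → NP VP.
Its mother is the CP built by CP → C S.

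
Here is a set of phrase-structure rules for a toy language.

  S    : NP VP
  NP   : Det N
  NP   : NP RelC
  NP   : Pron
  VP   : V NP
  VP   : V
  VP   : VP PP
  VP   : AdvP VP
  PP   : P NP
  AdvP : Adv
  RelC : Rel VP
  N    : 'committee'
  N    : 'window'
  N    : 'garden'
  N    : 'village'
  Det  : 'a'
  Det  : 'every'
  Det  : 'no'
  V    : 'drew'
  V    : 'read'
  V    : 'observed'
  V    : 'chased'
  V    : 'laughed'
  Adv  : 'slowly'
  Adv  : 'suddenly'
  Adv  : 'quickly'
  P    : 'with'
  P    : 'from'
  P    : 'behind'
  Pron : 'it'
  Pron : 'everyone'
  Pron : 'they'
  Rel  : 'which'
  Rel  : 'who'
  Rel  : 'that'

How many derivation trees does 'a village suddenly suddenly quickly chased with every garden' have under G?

4

Two of the 4 distinct bracketings:
[S [NP [Det a] [N village]] [VP [VP [AdvP [Adv suddenly]] [VP [AdvP [Adv suddenly]] [VP [AdvP [Adv quickly]] [VP [V chased]]]]] [PP [P with] [NP [Det every] [N garden]]]]]
[S [NP [Det a] [N village]] [VP [AdvP [Adv suddenly]] [VP [VP [AdvP [Adv suddenly]] [VP [AdvP [Adv quickly]] [VP [V chased]]]] [PP [P with] [NP [Det every] [N garden]]]]]]
The trees differ in how a recursive rule is bracketed over the same span.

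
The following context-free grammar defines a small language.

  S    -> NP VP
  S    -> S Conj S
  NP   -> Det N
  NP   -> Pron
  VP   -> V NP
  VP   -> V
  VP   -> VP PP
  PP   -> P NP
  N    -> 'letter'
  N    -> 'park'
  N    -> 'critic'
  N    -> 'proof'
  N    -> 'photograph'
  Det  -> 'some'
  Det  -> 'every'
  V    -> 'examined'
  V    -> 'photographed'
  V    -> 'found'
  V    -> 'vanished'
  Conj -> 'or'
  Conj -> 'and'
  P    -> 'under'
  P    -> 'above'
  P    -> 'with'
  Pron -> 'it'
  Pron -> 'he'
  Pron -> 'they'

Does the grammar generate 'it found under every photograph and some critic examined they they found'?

A Pron word can never sit immediately before a Pron word in any string this grammar generates, so the substring 'they they' rules out a derivation.

Ungrammatical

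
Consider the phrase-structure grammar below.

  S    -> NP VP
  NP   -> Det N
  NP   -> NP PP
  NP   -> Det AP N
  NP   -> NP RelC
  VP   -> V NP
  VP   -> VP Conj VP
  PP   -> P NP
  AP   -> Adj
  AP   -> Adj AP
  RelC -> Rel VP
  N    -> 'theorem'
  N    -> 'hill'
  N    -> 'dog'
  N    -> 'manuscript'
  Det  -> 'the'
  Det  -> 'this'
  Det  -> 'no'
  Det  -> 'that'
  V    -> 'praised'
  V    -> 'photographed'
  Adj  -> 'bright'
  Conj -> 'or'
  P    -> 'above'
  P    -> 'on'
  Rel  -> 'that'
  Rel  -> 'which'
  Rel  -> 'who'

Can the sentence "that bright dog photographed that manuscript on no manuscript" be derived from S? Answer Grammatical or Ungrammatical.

[S [NP [Det that] [AP [Adj bright]] [N dog]] [VP [V photographed] [NP [NP [Det that] [N manuscript]] [PP [P on] [NP [Det no] [N manuscript]]]]]]
Each bracket corresponds to one application of a listed rule, so the string is derivable from S.

Grammatical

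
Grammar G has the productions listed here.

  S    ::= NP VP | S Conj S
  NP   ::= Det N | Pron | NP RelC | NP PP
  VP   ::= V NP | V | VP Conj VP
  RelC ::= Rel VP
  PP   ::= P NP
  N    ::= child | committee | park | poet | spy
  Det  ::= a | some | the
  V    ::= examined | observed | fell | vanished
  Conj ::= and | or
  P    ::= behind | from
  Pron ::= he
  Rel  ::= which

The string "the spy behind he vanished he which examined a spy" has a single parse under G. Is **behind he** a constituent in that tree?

[S [NP [NP [Det the] [N spy]] [PP [P behind] [NP [Pron he]]]] [VP [V vanished] [NP [NP [Pron he]] [RelC [Rel which] [VP [V examined] [NP [Det a] [N spy]]]]]]]
The words 'behind he' are exhaustively dominated by a single PP node (built by PP → P NP), so they form a constituent.

Yes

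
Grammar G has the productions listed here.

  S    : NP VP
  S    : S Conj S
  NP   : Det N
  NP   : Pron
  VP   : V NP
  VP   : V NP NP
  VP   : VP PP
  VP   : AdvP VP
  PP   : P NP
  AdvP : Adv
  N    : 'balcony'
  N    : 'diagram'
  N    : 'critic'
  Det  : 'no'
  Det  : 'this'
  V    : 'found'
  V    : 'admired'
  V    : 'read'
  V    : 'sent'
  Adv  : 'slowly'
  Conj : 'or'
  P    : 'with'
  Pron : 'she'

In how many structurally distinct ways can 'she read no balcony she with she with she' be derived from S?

1

[S [NP [Pron she]] [VP [VP [VP [V read] [NP [Det no] [N balcony]] [NP [Pron she]]] [PP [P with] [NP [Pron she]]]] [PP [P with] [NP [Pron she]]]]]
No rule offers an alternative attachment or grouping for any span, so this is the only derivation.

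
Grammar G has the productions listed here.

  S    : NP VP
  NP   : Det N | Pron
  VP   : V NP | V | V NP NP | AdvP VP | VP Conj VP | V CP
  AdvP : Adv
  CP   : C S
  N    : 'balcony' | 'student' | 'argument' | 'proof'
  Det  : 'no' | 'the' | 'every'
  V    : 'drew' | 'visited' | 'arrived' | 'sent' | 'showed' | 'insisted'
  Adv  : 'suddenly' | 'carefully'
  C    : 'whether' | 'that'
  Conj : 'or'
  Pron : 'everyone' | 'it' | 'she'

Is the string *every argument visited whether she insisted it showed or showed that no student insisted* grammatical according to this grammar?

Ungrammatical

For S → NP VP, the only prefix that parses as NP is 'every argument', but the remainder 'visited whether she insisted it showed or showed that no student insisted' is not a VP under these rules.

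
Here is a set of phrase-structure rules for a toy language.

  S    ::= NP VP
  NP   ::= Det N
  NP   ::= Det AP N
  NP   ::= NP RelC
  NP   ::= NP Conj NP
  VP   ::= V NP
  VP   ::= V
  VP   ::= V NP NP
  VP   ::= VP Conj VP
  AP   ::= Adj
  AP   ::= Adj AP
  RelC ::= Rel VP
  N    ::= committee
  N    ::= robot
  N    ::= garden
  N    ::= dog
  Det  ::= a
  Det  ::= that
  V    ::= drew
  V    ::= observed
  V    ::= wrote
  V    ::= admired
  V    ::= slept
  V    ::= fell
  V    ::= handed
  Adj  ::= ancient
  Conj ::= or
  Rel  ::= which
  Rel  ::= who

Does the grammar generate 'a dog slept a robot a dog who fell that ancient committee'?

[S [NP [Det a] [N dog]] [VP [V slept] [NP [Det a] [N robot]] [NP [NP [Det a] [N dog]] [RelC [Rel who] [VP [V fell] [NP [Det that] [AP [Adj ancient]] [N committee]]]]]]]
The bracketing above is licensed at every node by one of the given productions, with S at the root.

Grammatical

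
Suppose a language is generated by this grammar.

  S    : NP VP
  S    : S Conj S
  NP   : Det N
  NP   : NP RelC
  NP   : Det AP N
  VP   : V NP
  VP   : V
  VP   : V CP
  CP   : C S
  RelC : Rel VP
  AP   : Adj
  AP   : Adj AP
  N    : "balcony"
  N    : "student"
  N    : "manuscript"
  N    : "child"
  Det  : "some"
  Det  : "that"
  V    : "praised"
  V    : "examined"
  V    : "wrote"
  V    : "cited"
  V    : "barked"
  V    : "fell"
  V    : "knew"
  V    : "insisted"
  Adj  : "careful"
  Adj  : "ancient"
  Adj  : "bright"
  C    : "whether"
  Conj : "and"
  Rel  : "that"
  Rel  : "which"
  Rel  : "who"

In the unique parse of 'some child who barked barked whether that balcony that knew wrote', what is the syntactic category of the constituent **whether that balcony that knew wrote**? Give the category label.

CP

[S [NP [NP [Det some] [N child]] [RelC [Rel who] [VP [V barked]]]] [VP [V barked] [CP [C whether] [S [NP [NP [Det that] [N balcony]] [RelC [Rel that] [VP [V knew]]]] [VP [V wrote]]]]]]
The span 'whether that balcony that knew wrote' is the CP node built by CP → C S.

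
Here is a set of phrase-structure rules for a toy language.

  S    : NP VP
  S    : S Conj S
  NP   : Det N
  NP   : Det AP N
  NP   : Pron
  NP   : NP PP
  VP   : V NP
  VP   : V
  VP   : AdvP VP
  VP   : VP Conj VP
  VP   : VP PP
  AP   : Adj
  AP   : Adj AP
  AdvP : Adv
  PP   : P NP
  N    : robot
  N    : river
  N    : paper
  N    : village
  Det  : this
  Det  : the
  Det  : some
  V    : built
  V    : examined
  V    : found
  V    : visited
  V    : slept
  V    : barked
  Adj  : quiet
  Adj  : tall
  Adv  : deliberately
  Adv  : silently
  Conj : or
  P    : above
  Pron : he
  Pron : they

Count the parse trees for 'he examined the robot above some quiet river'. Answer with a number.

The two bracketings:
[S [NP [Pron he]] [VP [V examined] [NP [NP [Det the] [N robot]] [PP [P above] [NP [Det some] [AP [Adj quiet]] [N river]]]]]]
[S [NP [Pron he]] [VP [VP [V examined] [NP [Det the] [N robot]]] [PP [P above] [NP [Det some] [AP [Adj quiet]] [N river]]]]]
The difference turns on whether NP → NP PP is used at the relevant span, versus an alternative expansion of NP.

2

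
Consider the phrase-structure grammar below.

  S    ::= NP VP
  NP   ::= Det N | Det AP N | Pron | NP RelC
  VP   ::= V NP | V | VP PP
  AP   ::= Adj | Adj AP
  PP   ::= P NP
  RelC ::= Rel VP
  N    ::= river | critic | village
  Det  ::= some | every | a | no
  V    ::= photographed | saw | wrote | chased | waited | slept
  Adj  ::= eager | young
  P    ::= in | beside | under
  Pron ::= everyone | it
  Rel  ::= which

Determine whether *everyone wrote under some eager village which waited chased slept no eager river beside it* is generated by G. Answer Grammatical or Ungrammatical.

For S → NP VP, the only prefix that parses as NP is 'everyone', but the remainder 'wrote under some eager village which waited chased slept no eager river beside it' is not a VP under these rules.

Ungrammatical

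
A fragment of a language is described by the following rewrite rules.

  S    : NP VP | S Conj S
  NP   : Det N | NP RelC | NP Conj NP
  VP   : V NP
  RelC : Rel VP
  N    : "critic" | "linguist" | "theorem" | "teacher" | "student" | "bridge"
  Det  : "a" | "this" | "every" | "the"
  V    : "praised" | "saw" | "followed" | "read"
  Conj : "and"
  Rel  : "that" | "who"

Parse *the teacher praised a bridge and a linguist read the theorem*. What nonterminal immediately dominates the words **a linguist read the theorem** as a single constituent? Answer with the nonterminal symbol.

[S [S [NP [Det the] [N teacher]] [VP [V praised] [NP [Det a] [N bridge]]]] [Conj and] [S [NP [Det a] [N linguist]] [VP [V read] [NP [Det the] [N theorem]]]]]
The span 'a linguist read the theorem' is the S node built by S → NP VP.

S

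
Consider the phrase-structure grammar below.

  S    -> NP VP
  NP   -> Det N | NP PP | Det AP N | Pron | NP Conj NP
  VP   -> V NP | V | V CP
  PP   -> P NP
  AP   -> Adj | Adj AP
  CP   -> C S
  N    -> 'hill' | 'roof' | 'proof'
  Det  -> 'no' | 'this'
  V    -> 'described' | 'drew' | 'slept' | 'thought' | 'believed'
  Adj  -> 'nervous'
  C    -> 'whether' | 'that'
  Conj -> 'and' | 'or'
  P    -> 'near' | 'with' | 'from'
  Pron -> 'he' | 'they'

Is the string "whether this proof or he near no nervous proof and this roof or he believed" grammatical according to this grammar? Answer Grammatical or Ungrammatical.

For S → NP VP, no prefix of the string parses as an NP.

Ungrammatical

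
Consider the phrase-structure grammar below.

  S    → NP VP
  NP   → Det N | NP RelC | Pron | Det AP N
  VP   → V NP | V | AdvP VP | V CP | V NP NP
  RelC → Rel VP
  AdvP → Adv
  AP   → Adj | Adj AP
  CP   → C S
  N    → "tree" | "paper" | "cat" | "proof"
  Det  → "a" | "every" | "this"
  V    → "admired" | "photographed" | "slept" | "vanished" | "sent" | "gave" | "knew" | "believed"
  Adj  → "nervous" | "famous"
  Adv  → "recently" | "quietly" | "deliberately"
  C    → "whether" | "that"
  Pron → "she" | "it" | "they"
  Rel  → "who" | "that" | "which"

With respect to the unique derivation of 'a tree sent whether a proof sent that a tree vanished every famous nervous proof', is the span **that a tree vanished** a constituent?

[S [NP [Det a] [N tree]] [VP [V sent] [CP [C whether] [S [NP [Det a] [N proof]] [VP [V sent] [CP [C that] [S [NP [Det a] [N tree]] [VP [V vanished] [NP [Det every] [AP [Adj famous] [AP [Adj nervous]]] [N proof]]]]]]]]]]
The smallest constituent containing 'that a tree vanished' is the CP spanning 'that a tree vanished every famous nervous proof'; no single node in the tree dominates exactly the given words.

No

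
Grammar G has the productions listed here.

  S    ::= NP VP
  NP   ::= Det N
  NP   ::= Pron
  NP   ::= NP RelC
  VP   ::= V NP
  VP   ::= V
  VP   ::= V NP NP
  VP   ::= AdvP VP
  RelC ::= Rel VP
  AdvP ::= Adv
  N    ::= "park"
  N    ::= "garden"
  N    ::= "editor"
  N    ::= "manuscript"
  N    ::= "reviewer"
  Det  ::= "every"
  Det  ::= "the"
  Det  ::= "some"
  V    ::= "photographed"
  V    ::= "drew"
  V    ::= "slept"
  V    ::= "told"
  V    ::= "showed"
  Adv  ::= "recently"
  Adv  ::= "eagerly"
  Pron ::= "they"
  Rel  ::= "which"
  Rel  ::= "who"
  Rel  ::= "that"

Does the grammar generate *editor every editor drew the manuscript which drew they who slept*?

For S → NP VP, no prefix of the string parses as an NP.

Ungrammatical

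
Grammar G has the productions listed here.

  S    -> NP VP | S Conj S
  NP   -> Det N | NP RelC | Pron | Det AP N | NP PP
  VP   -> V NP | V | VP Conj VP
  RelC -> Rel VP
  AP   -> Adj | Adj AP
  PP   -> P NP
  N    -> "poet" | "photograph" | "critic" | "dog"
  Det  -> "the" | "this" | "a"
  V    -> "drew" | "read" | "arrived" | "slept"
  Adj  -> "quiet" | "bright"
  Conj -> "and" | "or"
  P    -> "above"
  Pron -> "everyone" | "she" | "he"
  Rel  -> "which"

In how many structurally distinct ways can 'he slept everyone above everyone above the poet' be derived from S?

2

The two bracketings:
[S [NP [Pron he]] [VP [V slept] [NP [NP [Pron everyone]] [PP [P above] [NP [NP [Pron everyone]] [PP [P above] [NP [Det the] [N poet]]]]]]]]
[S [NP [Pron he]] [VP [V slept] [NP [NP [NP [Pron everyone]] [PP [P above] [NP [Pron everyone]]]] [PP [P above] [NP [Det the] [N poet]]]]]]
The trees differ in how a recursive rule is bracketed over the same span.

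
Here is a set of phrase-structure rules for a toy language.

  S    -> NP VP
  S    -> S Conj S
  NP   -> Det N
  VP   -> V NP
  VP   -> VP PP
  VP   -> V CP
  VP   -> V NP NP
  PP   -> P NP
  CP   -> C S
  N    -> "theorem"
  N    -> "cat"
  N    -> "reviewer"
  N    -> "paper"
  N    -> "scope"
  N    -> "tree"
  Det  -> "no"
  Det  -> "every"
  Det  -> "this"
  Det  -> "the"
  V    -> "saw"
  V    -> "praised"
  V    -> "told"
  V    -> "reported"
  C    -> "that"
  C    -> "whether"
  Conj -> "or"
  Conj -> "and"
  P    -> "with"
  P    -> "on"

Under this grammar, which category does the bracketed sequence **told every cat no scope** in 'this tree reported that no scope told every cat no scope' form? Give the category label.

VP

S
  NP
    Det: this
    N: tree
  VP
    V: reported
    CP
      C: that
      S
        NP
          Det: no
          N: scope
        VP
          V: told
          NP
            Det: every
            N: cat
          NP
            Det: no
            N: scope
The span 'told every cat no scope' is the VP node built by VP → V NP NP.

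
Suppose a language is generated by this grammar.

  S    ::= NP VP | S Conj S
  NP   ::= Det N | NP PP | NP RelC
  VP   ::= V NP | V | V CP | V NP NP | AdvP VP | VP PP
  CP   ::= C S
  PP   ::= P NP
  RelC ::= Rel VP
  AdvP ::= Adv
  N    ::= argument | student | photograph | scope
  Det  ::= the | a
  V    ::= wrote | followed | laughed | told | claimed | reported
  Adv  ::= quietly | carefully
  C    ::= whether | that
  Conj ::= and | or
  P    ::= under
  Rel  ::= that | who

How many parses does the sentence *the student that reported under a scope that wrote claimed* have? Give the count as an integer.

Two of the 4 distinct bracketings:
[S [NP [NP [NP [Det the] [N student]] [RelC [Rel that] [VP [V reported]]]] [PP [P under] [NP [NP [Det a] [N scope]] [RelC [Rel that] [VP [V wrote]]]]]] [VP [V claimed]]]
[S [NP [NP [Det the] [N student]] [RelC [Rel that] [VP [VP [V reported]] [PP [P under] [NP [NP [Det a] [N scope]] [RelC [Rel that] [VP [V wrote]]]]]]]] [VP [V claimed]]]
The difference turns on whether NP → NP PP is used at the relevant span, versus an alternative expansion of NP.

4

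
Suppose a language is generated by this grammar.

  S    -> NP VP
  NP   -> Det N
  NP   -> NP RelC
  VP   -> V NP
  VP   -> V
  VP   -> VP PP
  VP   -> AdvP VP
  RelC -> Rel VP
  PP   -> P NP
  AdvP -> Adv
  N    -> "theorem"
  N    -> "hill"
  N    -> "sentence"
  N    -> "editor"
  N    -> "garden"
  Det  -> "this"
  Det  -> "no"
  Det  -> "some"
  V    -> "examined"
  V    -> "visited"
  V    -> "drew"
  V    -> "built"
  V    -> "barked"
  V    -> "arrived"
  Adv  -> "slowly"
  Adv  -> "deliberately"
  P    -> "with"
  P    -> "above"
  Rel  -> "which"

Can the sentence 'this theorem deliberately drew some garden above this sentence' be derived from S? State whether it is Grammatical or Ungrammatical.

Grammatical

[S [NP [Det this] [N theorem]] [VP [VP [AdvP [Adv deliberately]] [VP [V drew] [NP [Det some] [N garden]]]] [PP [P above] [NP [Det this] [N sentence]]]]]
The bracketing above is licensed at every node by one of the given productions, with S at the root.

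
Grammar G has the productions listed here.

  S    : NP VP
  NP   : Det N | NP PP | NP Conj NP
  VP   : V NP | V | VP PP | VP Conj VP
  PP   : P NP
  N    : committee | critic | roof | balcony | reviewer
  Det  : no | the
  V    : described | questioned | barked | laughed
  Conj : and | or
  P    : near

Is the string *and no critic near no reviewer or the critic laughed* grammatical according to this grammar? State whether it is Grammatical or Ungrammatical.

Ungrammatical

For S → NP VP, no prefix of the string parses as an NP.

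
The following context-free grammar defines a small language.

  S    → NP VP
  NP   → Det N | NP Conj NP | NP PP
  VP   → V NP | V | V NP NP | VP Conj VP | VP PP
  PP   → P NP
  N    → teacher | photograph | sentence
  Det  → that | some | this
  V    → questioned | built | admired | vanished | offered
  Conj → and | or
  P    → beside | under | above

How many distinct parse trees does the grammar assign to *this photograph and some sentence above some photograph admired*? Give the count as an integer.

The two bracketings:
[S [NP [NP [Det this] [N photograph]] [Conj and] [NP [NP [Det some] [N sentence]] [PP [P above] [NP [Det some] [N photograph]]]]] [VP [V admired]]]
[S [NP [NP [NP [Det this] [N photograph]] [Conj and] [NP [Det some] [N sentence]]] [PP [P above] [NP [Det some] [N photograph]]]] [VP [V admired]]]
The trees differ in how a recursive rule is bracketed over the same span.

2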